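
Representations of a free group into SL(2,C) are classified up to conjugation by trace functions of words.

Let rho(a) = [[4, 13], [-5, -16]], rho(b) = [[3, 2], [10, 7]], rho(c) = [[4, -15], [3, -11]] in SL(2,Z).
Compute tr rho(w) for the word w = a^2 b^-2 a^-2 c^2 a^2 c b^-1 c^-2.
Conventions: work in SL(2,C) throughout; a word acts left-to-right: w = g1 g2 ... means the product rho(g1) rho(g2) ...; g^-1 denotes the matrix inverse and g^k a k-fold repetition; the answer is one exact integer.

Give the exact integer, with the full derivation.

rho(a) = [[4, 13], [-5, -16]]
... * rho(a) = [[4, 13], [-5, -16]]  ->  [[-49, -156], [60, 191]]
... * rho(b^-1) = [[7, -2], [-10, 3]]  ->  [[1217, -370], [-1490, 453]]
... * rho(b^-1) = [[7, -2], [-10, 3]]  ->  [[12219, -3544], [-14960, 4339]]
... * rho(a^-1) = [[-16, -13], [5, 4]]  ->  [[-213224, -173023], [261055, 211836]]
... * rho(a^-1) = [[-16, -13], [5, 4]]  ->  [[2546469, 2079820], [-3117700, -2546371]]
... * rho(c) = [[4, -15], [3, -11]]  ->  [[16425336, -61075055], [-20109913, 74775581]]
... * rho(c) = [[4, -15], [3, -11]]  ->  [[-117523821, 425445565], [143887091, -520882696]]
... * rho(a) = [[4, 13], [-5, -16]]  ->  [[-2597323109, -8334938713], [3179961844, 10204655319]]
... * rho(a) = [[4, 13], [-5, -16]]  ->  [[31285401129, 99593818991], [-38303429219, -121934981132]]
... * rho(c) = [[4, -15], [3, -11]]  ->  [[423923061489, -1564813025836], [-519018660272, 1915836230737]]
... * rho(b^-1) = [[7, -2], [-10, 3]]  ->  [[18615591688783, -5542285200486], [-22791492929274, 6785546012755]]
... * rho(c^-1) = [[-11, 15], [-3, 4]]  ->  [[-188144652975155, 257064734529801], [230349784183749, -314730209888090]]
... * rho(c^-1) = [[-11, 15], [-3, 4]]  ->  [[1298396979137302, -1793910856508121], [-1589656996356969, 2196325923203875]]
tr = 1298396979137302 + 2196325923203875 = 3494722902341177

3494722902341177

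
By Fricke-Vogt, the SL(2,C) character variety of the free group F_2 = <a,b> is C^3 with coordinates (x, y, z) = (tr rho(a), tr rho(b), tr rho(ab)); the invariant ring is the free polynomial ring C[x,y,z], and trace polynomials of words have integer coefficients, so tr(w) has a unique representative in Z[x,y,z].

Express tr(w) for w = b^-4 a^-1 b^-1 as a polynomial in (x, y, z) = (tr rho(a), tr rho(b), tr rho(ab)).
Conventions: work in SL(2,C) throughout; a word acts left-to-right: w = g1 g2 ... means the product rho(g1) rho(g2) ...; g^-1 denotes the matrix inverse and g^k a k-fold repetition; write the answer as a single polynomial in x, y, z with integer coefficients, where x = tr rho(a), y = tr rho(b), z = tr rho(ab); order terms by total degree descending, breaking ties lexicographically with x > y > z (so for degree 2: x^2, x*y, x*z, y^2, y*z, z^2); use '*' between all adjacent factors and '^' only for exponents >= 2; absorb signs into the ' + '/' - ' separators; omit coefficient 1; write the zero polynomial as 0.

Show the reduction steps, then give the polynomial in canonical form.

y^4*z - x*y^3 - 3*y^2*z + 2*x*y + z

trace(b^-1) = trace(b) = y
trace(b^-2) = trace(b^-1) trace(b) - trace(1)   [inverse elimination on b] = y^2 - 2
trace(b^-3) = trace(b^-2) trace(b) - trace(b^-1)   [inverse elimination on b] = y^3 - 3*y
next, trace(b^-1 a) = trace(a) trace(b) - trace(a b)   [inverse elimination on b] = x*y - z
next, trace(b^-1 a b^-1) = trace(b^-1 a) trace(b) - trace(b^-1 a b)   [inverse elimination on b] = x*y^2 - y*z - x
next, trace(b^-3 a) = trace(b^-1 a b^-1) trace(b) - trace(b^-1 a)   [inverse elimination on b] = x*y^3 - y^2*z - 2*x*y + z
next, trace(a^-1 b^-3) = trace(b^-3) trace(a) - trace(b^-3 a)   [inverse elimination on a] = y^2*z - x*y - z
and trace(a^-1 b^-2) = trace(b^-1 a^-1) trace(b) - trace(b^-1 a^-1 b)   [inverse elimination on b] = y*z - x
trace(b^-1 a^-1 b^-3) = trace(a^-1 b^-3) trace(b) - trace(a^-1 b^-2)   [inverse elimination on b] = y^3*z - x*y^2 - 2*y*z + x
trace(b^-4 a^-1 b^-1) = trace(b^-1 a^-1 b^-3) trace(b) - trace(b^-1 a^-1 b^-2)   [inverse elimination on b] = y^4*z - x*y^3 - 3*y^2*z + 2*x*y + z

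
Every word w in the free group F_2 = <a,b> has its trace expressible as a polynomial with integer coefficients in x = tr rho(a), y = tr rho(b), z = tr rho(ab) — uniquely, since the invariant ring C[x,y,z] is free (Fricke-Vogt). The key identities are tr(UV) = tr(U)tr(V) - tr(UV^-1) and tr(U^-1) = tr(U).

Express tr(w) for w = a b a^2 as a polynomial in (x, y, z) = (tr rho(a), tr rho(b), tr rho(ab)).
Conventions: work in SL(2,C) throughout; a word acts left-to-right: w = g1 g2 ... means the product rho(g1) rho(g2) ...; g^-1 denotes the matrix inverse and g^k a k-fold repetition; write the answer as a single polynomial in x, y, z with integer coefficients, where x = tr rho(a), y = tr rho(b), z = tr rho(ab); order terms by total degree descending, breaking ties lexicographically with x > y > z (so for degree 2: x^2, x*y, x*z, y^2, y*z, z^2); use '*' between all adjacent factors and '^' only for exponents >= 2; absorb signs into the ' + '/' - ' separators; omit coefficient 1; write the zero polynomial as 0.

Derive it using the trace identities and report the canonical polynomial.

trace(a b a) = trace(a) trace(b a) - trace(b)  (reduce the a square) = x*z - y
use: trace(a b a^2) = trace(a) trace(a b a) - trace(a b)  (reduce the a square) = x^2*z - x*y - z

x^2*z - x*y - z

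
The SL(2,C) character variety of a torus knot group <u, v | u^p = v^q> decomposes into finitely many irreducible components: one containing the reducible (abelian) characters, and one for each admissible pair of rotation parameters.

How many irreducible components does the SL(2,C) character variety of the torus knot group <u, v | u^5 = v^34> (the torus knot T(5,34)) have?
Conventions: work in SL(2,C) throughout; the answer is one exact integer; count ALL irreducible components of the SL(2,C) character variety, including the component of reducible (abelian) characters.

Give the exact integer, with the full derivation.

67

In the torus knot group T(5,34), u^5 = v^34 is central, so an irreducible representation sends it to +I or -I (Schur).
So on each irreducible component the traces are pinned: tr(u) = 2*cos(pi*alpha/5) with 1 <= alpha <= 4, tr(v) = 2*cos(pi*beta/34) with 1 <= beta <= 33.
u^5 = (-1)^alpha I and v^34 = (-1)^beta I must agree, so alpha and beta have equal parity.
Enumerate parity-matched pairs: 2*17 odd-odd plus 2*16 even-even gives 66.
That is 66 components of irreducible characters, and with the reducible (abelian) component the total is 67.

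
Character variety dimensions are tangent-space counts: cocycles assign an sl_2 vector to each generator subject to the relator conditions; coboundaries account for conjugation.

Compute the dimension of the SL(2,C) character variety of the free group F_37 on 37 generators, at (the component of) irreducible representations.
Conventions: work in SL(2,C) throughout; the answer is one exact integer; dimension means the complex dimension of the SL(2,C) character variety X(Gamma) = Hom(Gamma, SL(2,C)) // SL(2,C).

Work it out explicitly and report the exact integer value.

Gamma = F_37 has 37 generators and no relators.
So Z^1 = (sl_2)^37 in full: dim Z^1 = 111.
dim B^1 = 3: the coboundary map is injective because an irreducible image has centralizer 0 in sl_2.
dim X = dim H^1 = dim Z^1 - dim B^1 = 111 - 3 = 108.

108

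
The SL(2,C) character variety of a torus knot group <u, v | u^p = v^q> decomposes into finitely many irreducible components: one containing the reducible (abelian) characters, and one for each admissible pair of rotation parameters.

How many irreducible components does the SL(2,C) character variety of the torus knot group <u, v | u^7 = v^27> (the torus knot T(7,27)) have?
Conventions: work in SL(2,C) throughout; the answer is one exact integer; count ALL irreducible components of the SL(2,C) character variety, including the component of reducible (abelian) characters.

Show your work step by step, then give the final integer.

In the torus knot group T(7,27), u^7 = v^27 is central, so an irreducible representation sends it to +I or -I (Schur).
On an irreducible component, tr(u) is locked at 2*cos(pi*alpha/7) for some alpha in 1..6, and tr(v) at 2*cos(pi*beta/27) for some beta in 1..26.
u^7 = (-1)^alpha I and v^27 = (-1)^beta I must agree, so alpha and beta have equal parity.
count pairs: odd alpha (3 choices) x odd beta (13), plus even alpha (3) x even beta (13): 3*13 + 3*13 = 78.
Total: 78 irreducible-character components + 1 reducible (abelian) component = 79.

79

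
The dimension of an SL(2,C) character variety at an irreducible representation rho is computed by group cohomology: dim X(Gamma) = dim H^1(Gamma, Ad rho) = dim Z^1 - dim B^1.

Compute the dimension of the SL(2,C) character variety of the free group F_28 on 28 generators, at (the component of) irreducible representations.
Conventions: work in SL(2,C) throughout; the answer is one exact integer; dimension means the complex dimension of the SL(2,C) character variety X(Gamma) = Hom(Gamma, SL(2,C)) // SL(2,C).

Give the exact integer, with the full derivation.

Here Gamma is free of rank 28 — no relator constrains a cocycle.
A cocycle picks one sl_2 vector per generator freely, giving dim Z^1 = 3*28 = 84.
Irreducibility makes the coboundary map sl_2 -> Z^1 injective (trivial centralizer), so dim B^1 = 3.
dim H^1 = 84 - 3 = 81, which is dim X.

81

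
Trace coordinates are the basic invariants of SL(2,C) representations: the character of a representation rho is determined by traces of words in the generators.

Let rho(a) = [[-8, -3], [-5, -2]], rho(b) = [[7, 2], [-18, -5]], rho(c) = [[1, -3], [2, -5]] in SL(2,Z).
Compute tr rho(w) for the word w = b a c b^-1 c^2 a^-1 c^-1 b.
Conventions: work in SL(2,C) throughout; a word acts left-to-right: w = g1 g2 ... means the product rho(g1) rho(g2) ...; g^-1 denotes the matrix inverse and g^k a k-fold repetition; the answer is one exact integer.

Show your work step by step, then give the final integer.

-7814129

rho(b) = [[7, 2], [-18, -5]]
... * rho(a) = [[-8, -3], [-5, -2]]  ->  [[-66, -25], [169, 64]]
... * rho(c) = [[1, -3], [2, -5]]  ->  [[-116, 323], [297, -827]]
... * rho(b^-1) = [[-5, -2], [18, 7]]  ->  [[6394, 2493], [-16371, -6383]]
... * rho(c) = [[1, -3], [2, -5]]  ->  [[11380, -31647], [-29137, 81028]]
... * rho(c) = [[1, -3], [2, -5]]  ->  [[-51914, 124095], [132919, -317729]]
... * rho(a^-1) = [[-2, 3], [5, -8]]  ->  [[724303, -1148502], [-1854483, 2940589]]
... * rho(c^-1) = [[-5, 3], [-2, 1]]  ->  [[-1324511, 1024407], [3391237, -2622860]]
... * rho(b) = [[7, 2], [-18, -5]]  ->  [[-27710903, -7771057], [70950139, 19896774]]
tr = -27710903 + 19896774 = -7814129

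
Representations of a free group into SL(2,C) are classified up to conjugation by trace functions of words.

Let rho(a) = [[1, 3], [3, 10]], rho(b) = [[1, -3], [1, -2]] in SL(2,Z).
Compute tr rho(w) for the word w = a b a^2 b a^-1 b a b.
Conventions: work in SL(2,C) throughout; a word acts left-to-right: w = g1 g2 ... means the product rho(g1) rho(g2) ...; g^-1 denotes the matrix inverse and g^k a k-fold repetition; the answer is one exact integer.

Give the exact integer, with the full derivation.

rho(a) = [[1, 3], [3, 10]]
... * rho(b) = [[1, -3], [1, -2]]  ->  [[4, -9], [13, -29]]
... * rho(a) = [[1, 3], [3, 10]]  ->  [[-23, -78], [-74, -251]]
... * rho(a) = [[1, 3], [3, 10]]  ->  [[-257, -849], [-827, -2732]]
... * rho(b) = [[1, -3], [1, -2]]  ->  [[-1106, 2469], [-3559, 7945]]
... * rho(a^-1) = [[10, -3], [-3, 1]]  ->  [[-18467, 5787], [-59425, 18622]]
... * rho(b) = [[1, -3], [1, -2]]  ->  [[-12680, 43827], [-40803, 141031]]
... * rho(a) = [[1, 3], [3, 10]]  ->  [[118801, 400230], [382290, 1287901]]
... * rho(b) = [[1, -3], [1, -2]]  ->  [[519031, -1156863], [1670191, -3722672]]
tr = 519031 + -3722672 = -3203641

-3203641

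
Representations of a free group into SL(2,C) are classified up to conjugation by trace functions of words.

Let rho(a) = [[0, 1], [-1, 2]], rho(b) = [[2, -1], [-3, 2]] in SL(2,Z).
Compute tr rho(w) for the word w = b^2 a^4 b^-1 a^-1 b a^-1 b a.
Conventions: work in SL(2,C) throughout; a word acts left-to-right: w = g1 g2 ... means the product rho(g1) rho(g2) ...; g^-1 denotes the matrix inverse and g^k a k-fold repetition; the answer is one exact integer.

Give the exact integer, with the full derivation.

610

rho(b) = [[2, -1], [-3, 2]]
... * rho(b) = [[2, -1], [-3, 2]]  ->  [[7, -4], [-12, 7]]
... * rho(a) = [[0, 1], [-1, 2]]  ->  [[4, -1], [-7, 2]]
... * rho(a) = [[0, 1], [-1, 2]]  ->  [[1, 2], [-2, -3]]
... * rho(a) = [[0, 1], [-1, 2]]  ->  [[-2, 5], [3, -8]]
... * rho(a) = [[0, 1], [-1, 2]]  ->  [[-5, 8], [8, -13]]
... * rho(b^-1) = [[2, 1], [3, 2]]  ->  [[14, 11], [-23, -18]]
... * rho(a^-1) = [[2, -1], [1, 0]]  ->  [[39, -14], [-64, 23]]
... * rho(b) = [[2, -1], [-3, 2]]  ->  [[120, -67], [-197, 110]]
... * rho(a^-1) = [[2, -1], [1, 0]]  ->  [[173, -120], [-284, 197]]
... * rho(b) = [[2, -1], [-3, 2]]  ->  [[706, -413], [-1159, 678]]
... * rho(a) = [[0, 1], [-1, 2]]  ->  [[413, -120], [-678, 197]]
tr = 413 + 197 = 610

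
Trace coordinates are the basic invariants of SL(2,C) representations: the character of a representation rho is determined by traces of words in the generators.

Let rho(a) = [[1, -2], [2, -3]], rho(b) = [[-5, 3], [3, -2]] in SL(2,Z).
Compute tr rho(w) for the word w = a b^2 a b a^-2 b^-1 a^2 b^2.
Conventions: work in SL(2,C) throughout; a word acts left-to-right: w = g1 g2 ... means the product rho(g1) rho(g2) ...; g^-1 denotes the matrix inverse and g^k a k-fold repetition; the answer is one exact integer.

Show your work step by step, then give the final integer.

3839

rho(a) = [[1, -2], [2, -3]]
... * rho(b) = [[-5, 3], [3, -2]]  ->  [[-11, 7], [-19, 12]]
... * rho(b) = [[-5, 3], [3, -2]]  ->  [[76, -47], [131, -81]]
... * rho(a) = [[1, -2], [2, -3]]  ->  [[-18, -11], [-31, -19]]
... * rho(b) = [[-5, 3], [3, -2]]  ->  [[57, -32], [98, -55]]
... * rho(a^-1) = [[-3, 2], [-2, 1]]  ->  [[-107, 82], [-184, 141]]
... * rho(a^-1) = [[-3, 2], [-2, 1]]  ->  [[157, -132], [270, -227]]
... * rho(b^-1) = [[-2, -3], [-3, -5]]  ->  [[82, 189], [141, 325]]
... * rho(a) = [[1, -2], [2, -3]]  ->  [[460, -731], [791, -1257]]
... * rho(a) = [[1, -2], [2, -3]]  ->  [[-1002, 1273], [-1723, 2189]]
... * rho(b) = [[-5, 3], [3, -2]]  ->  [[8829, -5552], [15182, -9547]]
... * rho(b) = [[-5, 3], [3, -2]]  ->  [[-60801, 37591], [-104551, 64640]]
tr = -60801 + 64640 = 3839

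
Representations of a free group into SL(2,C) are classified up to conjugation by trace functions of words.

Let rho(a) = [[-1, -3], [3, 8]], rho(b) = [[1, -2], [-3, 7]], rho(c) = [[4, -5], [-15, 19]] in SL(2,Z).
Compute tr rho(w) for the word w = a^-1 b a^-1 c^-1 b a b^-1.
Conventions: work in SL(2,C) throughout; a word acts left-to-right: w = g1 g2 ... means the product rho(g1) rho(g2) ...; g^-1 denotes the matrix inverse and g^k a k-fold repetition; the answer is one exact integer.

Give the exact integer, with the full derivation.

5452

rho(a^-1) = [[8, 3], [-3, -1]]
... * rho(b) = [[1, -2], [-3, 7]]  ->  [[-1, 5], [0, -1]]
... * rho(a^-1) = [[8, 3], [-3, -1]]  ->  [[-23, -8], [3, 1]]
... * rho(c^-1) = [[19, 5], [15, 4]]  ->  [[-557, -147], [72, 19]]
... * rho(b) = [[1, -2], [-3, 7]]  ->  [[-116, 85], [15, -11]]
... * rho(a) = [[-1, -3], [3, 8]]  ->  [[371, 1028], [-48, -133]]
... * rho(b^-1) = [[7, 2], [3, 1]]  ->  [[5681, 1770], [-735, -229]]
tr = 5681 + -229 = 5452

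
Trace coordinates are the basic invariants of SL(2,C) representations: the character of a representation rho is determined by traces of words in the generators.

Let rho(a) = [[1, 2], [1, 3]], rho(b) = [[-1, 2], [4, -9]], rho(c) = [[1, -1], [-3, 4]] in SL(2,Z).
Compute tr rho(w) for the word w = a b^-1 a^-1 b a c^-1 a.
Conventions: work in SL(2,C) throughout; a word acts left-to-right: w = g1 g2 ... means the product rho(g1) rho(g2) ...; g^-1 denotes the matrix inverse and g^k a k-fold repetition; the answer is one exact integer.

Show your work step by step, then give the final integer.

rho(a) = [[1, 2], [1, 3]]
... * rho(b^-1) = [[-9, -2], [-4, -1]]  ->  [[-17, -4], [-21, -5]]
... * rho(a^-1) = [[3, -2], [-1, 1]]  ->  [[-47, 30], [-58, 37]]
... * rho(b) = [[-1, 2], [4, -9]]  ->  [[167, -364], [206, -449]]
... * rho(a) = [[1, 2], [1, 3]]  ->  [[-197, -758], [-243, -935]]
... * rho(c^-1) = [[4, 1], [3, 1]]  ->  [[-3062, -955], [-3777, -1178]]
... * rho(a) = [[1, 2], [1, 3]]  ->  [[-4017, -8989], [-4955, -11088]]
tr = -4017 + -11088 = -15105

-15105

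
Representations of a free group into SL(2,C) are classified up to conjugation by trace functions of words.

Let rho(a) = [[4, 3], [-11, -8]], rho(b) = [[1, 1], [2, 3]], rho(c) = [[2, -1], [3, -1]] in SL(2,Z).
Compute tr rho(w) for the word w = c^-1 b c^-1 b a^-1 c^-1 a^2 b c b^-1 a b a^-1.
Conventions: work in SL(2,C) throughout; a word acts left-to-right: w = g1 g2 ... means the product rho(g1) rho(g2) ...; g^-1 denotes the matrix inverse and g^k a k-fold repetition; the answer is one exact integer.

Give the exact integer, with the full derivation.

rho(c^-1) = [[-1, 1], [-3, 2]]
... * rho(b) = [[1, 1], [2, 3]]  ->  [[1, 2], [1, 3]]
... * rho(c^-1) = [[-1, 1], [-3, 2]]  ->  [[-7, 5], [-10, 7]]
... * rho(b) = [[1, 1], [2, 3]]  ->  [[3, 8], [4, 11]]
... * rho(a^-1) = [[-8, -3], [11, 4]]  ->  [[64, 23], [89, 32]]
... * rho(c^-1) = [[-1, 1], [-3, 2]]  ->  [[-133, 110], [-185, 153]]
... * rho(a) = [[4, 3], [-11, -8]]  ->  [[-1742, -1279], [-2423, -1779]]
... * rho(a) = [[4, 3], [-11, -8]]  ->  [[7101, 5006], [9877, 6963]]
... * rho(b) = [[1, 1], [2, 3]]  ->  [[17113, 22119], [23803, 30766]]
... * rho(c) = [[2, -1], [3, -1]]  ->  [[100583, -39232], [139904, -54569]]
... * rho(b^-1) = [[3, -1], [-2, 1]]  ->  [[380213, -139815], [528850, -194473]]
... * rho(a) = [[4, 3], [-11, -8]]  ->  [[3058817, 2259159], [4254603, 3142334]]
... * rho(b) = [[1, 1], [2, 3]]  ->  [[7577135, 9836294], [10539271, 13681605]]
... * rho(a^-1) = [[-8, -3], [11, 4]]  ->  [[47582154, 16613771], [66183487, 23108607]]
tr = 47582154 + 23108607 = 70690761

70690761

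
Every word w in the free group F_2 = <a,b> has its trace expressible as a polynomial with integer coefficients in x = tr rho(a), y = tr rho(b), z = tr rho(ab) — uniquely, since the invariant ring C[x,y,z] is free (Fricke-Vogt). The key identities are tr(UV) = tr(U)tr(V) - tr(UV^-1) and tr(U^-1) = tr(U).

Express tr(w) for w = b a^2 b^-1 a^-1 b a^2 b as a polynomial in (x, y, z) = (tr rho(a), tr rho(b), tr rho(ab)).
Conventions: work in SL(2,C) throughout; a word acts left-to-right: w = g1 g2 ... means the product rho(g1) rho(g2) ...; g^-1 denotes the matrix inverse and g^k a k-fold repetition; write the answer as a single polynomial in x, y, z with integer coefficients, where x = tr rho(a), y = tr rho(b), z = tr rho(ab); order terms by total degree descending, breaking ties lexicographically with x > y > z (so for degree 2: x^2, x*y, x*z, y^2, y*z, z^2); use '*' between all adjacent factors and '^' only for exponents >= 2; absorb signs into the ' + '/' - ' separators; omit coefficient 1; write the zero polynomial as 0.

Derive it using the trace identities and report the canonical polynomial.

trace(b^2 a) = trace(b) trace(a b) - trace(a) = y*z - x
trace(b^2) = trace(b) trace(b) - trace(1) = y^2 - 2
trace(a b^2 a) = trace(a) trace(b^2 a) - trace(b^2) = x*y*z - x^2 - y^2 + 2
trace(a b^2 a^2) = trace(a) trace(a b^2 a) - trace(a b^2) = x^2*y*z - x^3 - x*y^2 - y*z + 3*x
trace(a^2 b^2 a^2) = trace(a) trace(a b^2 a^2) - trace(a b^2 a) = x^3*y*z - x^4 - x^2*y^2 - 2*x*y*z + 4*x^2 + y^2 - 2
trace(b a b a) = trace(a b) trace(a b) - trace(1)   [split at repeated a] = z^2 - 2
trace(b a b a^2) = trace(a) trace(b a b a) - trace(b a b) = x*z^2 - y*z - x
trace(a^3 b a b) = trace(a) trace(b a b a^2) - trace(b a b a) = x^2*z^2 - x*y*z - x^2 - z^2 + 2
trace(b a^2) = trace(a) trace(b a) - trace(b) = x*z - y
trace(a^2 b a) = trace(a) trace(b a^2) - trace(b a) = x^2*z - x*y - z
trace(a^3 b a) = trace(a) trace(a^2 b a) - trace(a^2 b) = x^3*z - x^2*y - 2*x*z + y
trace(b^2 a^3 b a) = trace(b) trace(a^3 b a b) - trace(a^3 b a) = x^2*y*z^2 - x^3*z - x*y^2*z - y*z^2 + 2*x*z + y
trace(b^3 a^2) = trace(b) trace(a^2 b^2) - trace(a^2 b) = x*y^2*z - x^2*y - y^3 - x*z + 3*y
trace(b^3 a) = trace(b) trace(b a b) - trace(b a) = y^2*z - x*y - z
trace(b^2 a^3 b) = trace(a) trace(b^3 a^2) - trace(b^3 a) = x^2*y^2*z - x^3*y - x*y^3 - x^2*z - y^2*z + 4*x*y + z
trace(a b a^2 b^2 a^2) = trace(a) trace(b^2 a^3 b a) - trace(b^2 a^3 b) = x^3*y*z^2 - x^4*z - 2*x^2*y^2*z + x^3*y + x*y^3 - x*y*z^2 + 3*x^2*z + y^2*z - 3*x*y - z
trace(b a b a b a) = trace(b a) trace(b a b a) - trace(b^-1 a^-1)   [split at repeated b] = z^3 - 3*z
trace(b a b a b) = trace(b) trace(a b a b) - trace(a b a) = y*z^2 - x*z - y
trace(b a b a^2 b a) = trace(a) trace(b a b a b a) - trace(b a b a b) = x*z^3 - y*z^2 - 2*x*z + y
trace(b a b a^2 b) = trace(b) trace(a b a^2 b) - trace(a b a^2) = x*y*z^2 - x^2*z - y^2*z + z
trace(a^2 b a b a^2 b) = trace(a) trace(b a b a^2 b a) - trace(b a b a^2 b) = x^2*z^3 - 2*x*y*z^2 - x^2*z + y^2*z + x*y - z
trace(a^2 b a b a^2) = trace(a) trace(a b a b a^2) - trace(a b a b a) = x^3*z^2 - x^2*y*z - x^3 - 2*x*z^2 + y*z + 3*x
trace(a b a^2 b^2 a^2 b) = trace(b) trace(a^2 b a b a^2 b) - trace(a^2 b a b a^2) = x^2*y*z^3 - x^3*z^2 - 2*x*y^2*z^2 + y^3*z + x^3 + x*y^2 + 2*x*z^2 - 2*y*z - 3*x
trace(b a^2 b^2 a^2 b^-1 a) = trace(a b a^2 b^2 a^2) trace(b) - trace(a b a^2 b^2 a^2 b) = x^3*y^2*z^2 - x^4*y*z - 2*x^2*y^3*z - x^2*y*z^3 + x^3*y^2 + x^3*z^2 + x*y^4 + x*y^2*z^2 + 3*x^2*y*z - x^3 - 4*x*y^2 - 2*x*z^2 + y*z + 3*x
trace(b a^2 b^-1 a^-1 b a^2 b) = trace(b a^2 b^2 a^2 b^-1) trace(a) - trace(b a^2 b^2 a^2 b^-1 a) = -x^3*y^2*z^2 + 2*x^4*y*z + 2*x^2*y^3*z + x^2*y*z^3 - x^5 - 2*x^3*y^2 - x^3*z^2 - x*y^4 - x*y^2*z^2 - 5*x^2*y*z + 5*x^3 + 5*x*y^2 + 2*x*z^2 - y*z - 5*x

-x^3*y^2*z^2 + 2*x^4*y*z + 2*x^2*y^3*z + x^2*y*z^3 - x^5 - 2*x^3*y^2 - x^3*z^2 - x*y^4 - x*y^2*z^2 - 5*x^2*y*z + 5*x^3 + 5*x*y^2 + 2*x*z^2 - y*z - 5*x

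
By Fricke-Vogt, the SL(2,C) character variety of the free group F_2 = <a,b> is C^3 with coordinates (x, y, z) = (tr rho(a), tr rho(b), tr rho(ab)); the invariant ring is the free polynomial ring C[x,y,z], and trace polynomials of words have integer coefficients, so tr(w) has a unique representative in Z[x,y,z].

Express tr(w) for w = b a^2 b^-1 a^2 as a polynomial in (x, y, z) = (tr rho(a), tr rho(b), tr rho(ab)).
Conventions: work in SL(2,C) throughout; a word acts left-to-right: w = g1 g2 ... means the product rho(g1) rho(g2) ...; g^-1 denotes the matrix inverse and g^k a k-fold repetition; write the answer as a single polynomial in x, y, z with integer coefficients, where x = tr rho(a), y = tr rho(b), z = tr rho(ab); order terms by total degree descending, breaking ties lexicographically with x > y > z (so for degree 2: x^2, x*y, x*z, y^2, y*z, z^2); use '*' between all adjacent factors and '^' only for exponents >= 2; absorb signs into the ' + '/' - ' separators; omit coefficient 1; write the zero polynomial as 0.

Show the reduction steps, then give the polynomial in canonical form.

x^3*y*z - x^2*y^2 - x^2*z^2 + 2

trace(a b a) = trace(a)*trace(b a) - trace(b) = x*z - y
reduce: trace(a^2 b a) = trace(a)*trace(a b a) - trace(a b) = x^2*z - x*y - z
reduce: trace(a^2 b a^2) = trace(a)*trace(a^2 b a) - trace(a^2 b) = x^3*z - x^2*y - 2*x*z + y
trace(b a b a) = trace(b a)*trace(b a) - trace(1) = z^2 - 2
so trace(b a b) = trace(b)*trace(a b) - trace(a) = y*z - x
so trace(b a^2 b a) = trace(a)*trace(b a b a) - trace(b a b) = x*z^2 - y*z - x
reduce: trace(a^2) = trace(a)*trace(a) - trace(1) = x^2 - 2
trace(b a^2 b) = trace(b)*trace(a^2 b) - trace(a^2) = x*y*z - x^2 - y^2 + 2
so trace(a^2 b a^2 b) = trace(a)*trace(b a^2 b a) - trace(b a^2 b) = x^2*z^2 - 2*x*y*z + y^2 - 2
trace(b a^2 b^-1 a^2) = trace(a^2 b a^2)*trace(b) - trace(a^2 b a^2 b) = x^3*y*z - x^2*y^2 - x^2*z^2 + 2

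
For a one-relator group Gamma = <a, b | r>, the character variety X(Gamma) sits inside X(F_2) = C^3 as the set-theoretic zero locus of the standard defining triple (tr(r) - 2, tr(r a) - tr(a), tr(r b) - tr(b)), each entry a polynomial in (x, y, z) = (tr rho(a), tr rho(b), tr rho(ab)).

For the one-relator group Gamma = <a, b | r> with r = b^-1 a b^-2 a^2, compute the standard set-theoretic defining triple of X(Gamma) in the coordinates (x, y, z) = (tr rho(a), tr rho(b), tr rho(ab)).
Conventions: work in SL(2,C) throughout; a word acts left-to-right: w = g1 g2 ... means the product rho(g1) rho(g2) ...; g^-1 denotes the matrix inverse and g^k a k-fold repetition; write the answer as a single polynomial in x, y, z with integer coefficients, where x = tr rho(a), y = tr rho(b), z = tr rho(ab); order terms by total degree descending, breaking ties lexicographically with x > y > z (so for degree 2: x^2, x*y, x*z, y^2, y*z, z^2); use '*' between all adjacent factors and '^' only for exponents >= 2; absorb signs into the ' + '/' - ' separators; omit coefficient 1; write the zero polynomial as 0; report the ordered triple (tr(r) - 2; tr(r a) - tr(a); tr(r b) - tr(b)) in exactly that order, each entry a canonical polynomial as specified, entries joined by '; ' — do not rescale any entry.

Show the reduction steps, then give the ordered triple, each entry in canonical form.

trace(a^2) = trace(a) * trace(a) - trace(1)   [square of a] = x^2 - 2
reduce: trace(a^3) = trace(a) * trace(a^2) - trace(a)   [square of a] = x^3 - 3*x
reduce: trace(a b a) = trace(a) * trace(b a) - trace(b)   [square of a] = x*z - y
reduce: trace(a^3 b) = trace(a) * trace(a b a) - trace(a b)   [square of a] = x^2*z - x*y - z
trace(a^3 b^-1) = trace(a^3) * trace(b) - trace(a^3 b)   [inverse elimination on b] = x^3*y - x^2*z - 2*x*y + z
so trace(a b^-2 a^2) = trace(a^3 b^-1) * trace(b) - trace(a^3)   [inverse elimination on b] = x^3*y^2 - x^2*y*z - x^3 - 2*x*y^2 + y*z + 3*x
reduce: trace(b a b a) = trace(b a) * trace(b a) - trace(1)   [split at a repeated b] = z^2 - 2
reduce: trace(b a b) = trace(b) * trace(a b) - trace(a)   [square of b] = y*z - x
so trace(a^2 b a b) = trace(a) * trace(b a b a) - trace(b a b)   [square of a] = x*z^2 - y*z - x
trace(a^2 b a b^-1) = trace(a^2 b a) * trace(b) - trace(a^2 b a b)   [inverse elimination on b] = x^2*y*z - x*y^2 - x*z^2 + x
trace(a b^-2 a^2 b) = trace(a^2 b a b^-1) * trace(b) - trace(a^2 b a)   [inverse elimination on b] = x^2*y^2*z - x*y^3 - x*y*z^2 - x^2*z + 2*x*y + z
trace(b^-1 a b^-2 a^2) = trace(a b^-2 a^2) * trace(b) - trace(a b^-2 a^2 b)   [inverse elimination on b] = x^3*y^3 - 2*x^2*y^2*z - x^3*y - x*y^3 + x*y*z^2 + x^2*z + y^2*z + x*y - z
trace(a^4) = trace(a) * trace(a^3) - trace(a^2) = x^4 - 4*x^2 + 2
trace(a^4 b) = trace(a) * trace(a^2 b a) - trace(a^2 b) = x^3*z - x^2*y - 2*x*z + y
reduce: trace(a^3 b^-1 a) = trace(a^4) * trace(b) - trace(a^4 b) = x^4*y - x^3*z - 3*x^2*y + 2*x*z + y
so trace(a b a^3 b) = trace(a) * trace(a b a b a) - trace(a b a b) = x^2*z^2 - x*y*z - x^2 - z^2 + 2
trace(a^3 b^-1 a b) = trace(a b a^3) * trace(b) - trace(a b a^3 b) = x^3*y*z - x^2*y^2 - x^2*z^2 - x*y*z + x^2 + y^2 + z^2 - 2
trace(b^-1 a^3 b^-1 a) = trace(a^3 b^-1 a) * trace(b) - trace(a^3 b^-1 a b) = x^4*y^2 - 2*x^3*y*z - 2*x^2*y^2 + x^2*z^2 + 3*x*y*z - x^2 - z^2 + 2
reduce: trace(b^-1 a b^-2 a^3) = trace(b^-1 a^3 b^-1 a) * trace(b) - trace(b^-1 a^3 b^-1 a b) = x^4*y^3 - 2*x^3*y^2*z - x^4*y - 2*x^2*y^3 + x^2*y*z^2 + x^3*z + 3*x*y^2*z + 2*x^2*y - y*z^2 - 2*x*z + y
assemble the triple (trace(r) - 2; trace(r a) - x; trace(r b) - y)

x^3*y^3 - 2*x^2*y^2*z - x^3*y - x*y^3 + x*y*z^2 + x^2*z + y^2*z + x*y - z - 2; x^4*y^3 - 2*x^3*y^2*z - x^4*y - 2*x^2*y^3 + x^2*y*z^2 + x^3*z + 3*x*y^2*z + 2*x^2*y - y*z^2 - 2*x*z - x + y; x^3*y^2 - x^2*y*z - x^3 - 2*x*y^2 + y*z + 3*x - y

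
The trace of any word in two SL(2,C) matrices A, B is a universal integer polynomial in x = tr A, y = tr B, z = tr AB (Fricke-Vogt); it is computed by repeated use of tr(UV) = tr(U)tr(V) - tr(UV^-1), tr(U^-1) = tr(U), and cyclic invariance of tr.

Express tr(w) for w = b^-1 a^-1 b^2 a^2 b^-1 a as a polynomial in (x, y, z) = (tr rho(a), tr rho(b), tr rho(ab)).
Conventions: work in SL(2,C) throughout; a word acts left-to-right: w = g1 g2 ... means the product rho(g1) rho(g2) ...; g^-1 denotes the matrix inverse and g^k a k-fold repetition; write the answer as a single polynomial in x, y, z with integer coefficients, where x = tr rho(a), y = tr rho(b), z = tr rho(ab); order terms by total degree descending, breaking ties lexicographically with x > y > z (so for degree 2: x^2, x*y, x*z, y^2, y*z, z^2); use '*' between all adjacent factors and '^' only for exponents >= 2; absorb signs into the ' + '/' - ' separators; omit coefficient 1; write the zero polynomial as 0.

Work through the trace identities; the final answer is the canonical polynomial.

-x^3*y^3*z + x^4*y^2 + x^2*y^4 + 2*x^2*y^2*z^2 - x^3*y*z - x*y^3*z - x*y*z^3 - 4*x^2*y^2 + 5*x*y*z - y^2 - z^2 + 2

tr(a^2 b) = tr(a)*tr(b a) - tr(b)  (reduce the a square) = x*z - y
tr(a^2) = tr(a)*tr(a) - tr(1)  (reduce the a square) = x^2 - 2
use: tr(b^2 a^2) = tr(b)*tr(a^2 b) - tr(a^2)  (reduce the b square) = x*y*z - x^2 - y^2 + 2
tr(a b^2) = tr(b)*tr(a b) - tr(a)  (reduce the b square) = y*z - x
use: tr(a^3 b^2) = tr(a)*tr(a b^2 a) - tr(a b^2)  (reduce the a square) = x^2*y*z - x^3 - x*y^2 - y*z + 3*x
apply: tr(a^3 b) = tr(a)*tr(b a^2) - tr(b a)  (reduce the a square) = x^2*z - x*y - z
use: tr(b^2 a^3 b) = tr(b)*tr(a^3 b^2) - tr(a^3 b)  (reduce the b square) = x^2*y^2*z - x^3*y - x*y^3 - x^2*z - y^2*z + 4*x*y + z
tr(b a b a) = tr(b a)*tr(b a) - tr(1)  (split on b) = z^2 - 2
tr(a^2 b a b) = tr(a)*tr(b a b a) - tr(b a b)  (reduce the a square) = x*z^2 - y*z - x
tr(b a b^2 a^2) = tr(b)*tr(a^2 b a b) - tr(a^2 b a)  (reduce the b square) = x*y*z^2 - x^2*z - y^2*z + z
tr(b a b^2 a) = tr(b)*tr(a b a b) - tr(a b a)  (reduce the b square) = y*z^2 - x*z - y
tr(b^2 a^3 b a) = tr(a)*tr(b a b^2 a^2) - tr(b a b^2 a)  (reduce the a square) = x^2*y*z^2 - x^3*z - x*y^2*z - y*z^2 + 2*x*z + y
use: tr(a^-1 b^2 a^3 b) = tr(b^2 a^3 b)*tr(a) - tr(b^2 a^3 b a)  (eliminate a^-1) = x^3*y^2*z - x^4*y - x^2*y^3 - x^2*y*z^2 + 4*x^2*y + y*z^2 - x*z - y
tr(a b^-1 a^-1 b^2 a^2) = tr(a^-1 b^2 a^3)*tr(b) - tr(a^-1 b^2 a^3 b)  (eliminate b^-1) = -x^3*y^2*z + x^4*y + x^2*y^3 + x^2*y*z^2 + x*y^2*z - 5*x^2*y - y^3 - y*z^2 + x*z + 3*y
apply: tr(b^3 a) = tr(b)*tr(a b^2) - tr(a b)  (reduce the b square) = y^2*z - x*y - z
use: tr(b^2) = tr(b)*tr(b) - tr(1)  (reduce the b square) = y^2 - 2
tr(b^3) = tr(b)*tr(b^2) - tr(b)  (reduce the b square) = y^3 - 3*y
tr(b^2 a^2 b) = tr(a)*tr(b^3 a) - tr(b^3)  (reduce the a square) = x*y^2*z - x^2*y - y^3 - x*z + 3*y
use: tr(a b^2 a^2 b a) = tr(a)*tr(b^2 a^2 b a) - tr(b^2 a^2 b)  (reduce the a square) = x^2*y*z^2 - x^3*z - 2*x*y^2*z + x^2*y + y^3 + 2*x*z - 3*y
tr(b a b a b a) = tr(a b a b)*tr(a b) - tr(b a)  (split on a) = z^3 - 3*z
use: tr(a^2 b a b a b) = tr(a)*tr(b a b a b a) - tr(b a b a b)  (reduce the a square) = x*z^3 - y*z^2 - 2*x*z + y
tr(a^2 b a b a) = tr(a)*tr(a b a b a) - tr(a b a b)  (reduce the a square) = x^2*z^2 - x*y*z - x^2 - z^2 + 2
apply: tr(a b^2 a^2 b a b) = tr(b)*tr(a^2 b a b a b) - tr(a^2 b a b a)  (reduce the b square) = x*y*z^3 - x^2*z^2 - y^2*z^2 - x*y*z + x^2 + y^2 + z^2 - 2
tr(b^2 a^2 b a b^-1 a) = tr(a b^2 a^2 b a)*tr(b) - tr(a b^2 a^2 b a b)  (eliminate b^-1) = x^2*y^2*z^2 - x^3*y*z - 2*x*y^3*z - x*y*z^3 + x^2*y^2 + x^2*z^2 + y^4 + y^2*z^2 + 3*x*y*z - x^2 - 4*y^2 - z^2 + 2
use: tr(a b^-1 a^-1 b^2 a^2 b) = tr(b^2 a^2 b a b^-1)*tr(a) - tr(b^2 a^2 b a b^-1 a)  (eliminate a^-1) = -x^2*y^2*z^2 + x^3*y*z + 2*x*y^3*z + x*y*z^3 - x^2*y^2 - y^4 - y^2*z^2 - 4*x*y*z + 4*y^2 + z^2 - 2
tr(b^-1 a^-1 b^2 a^2 b^-1 a) = tr(a b^-1 a^-1 b^2 a^2)*tr(b) - tr(a b^-1 a^-1 b^2 a^2 b)  (eliminate b^-1) = -x^3*y^3*z + x^4*y^2 + x^2*y^4 + 2*x^2*y^2*z^2 - x^3*y*z - x*y^3*z - x*y*z^3 - 4*x^2*y^2 + 5*x*y*z - y^2 - z^2 + 2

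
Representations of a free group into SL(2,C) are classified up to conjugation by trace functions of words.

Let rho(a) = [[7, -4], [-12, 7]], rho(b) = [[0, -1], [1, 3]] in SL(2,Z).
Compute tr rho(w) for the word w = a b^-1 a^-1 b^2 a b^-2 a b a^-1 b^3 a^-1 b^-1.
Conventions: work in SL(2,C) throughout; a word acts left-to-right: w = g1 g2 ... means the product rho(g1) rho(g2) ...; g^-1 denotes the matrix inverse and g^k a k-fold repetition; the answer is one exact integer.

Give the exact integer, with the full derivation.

144354855

rho(a) = [[7, -4], [-12, 7]]
... * rho(b^-1) = [[3, 1], [-1, 0]]  ->  [[25, 7], [-43, -12]]
... * rho(a^-1) = [[7, 4], [12, 7]]  ->  [[259, 149], [-445, -256]]
... * rho(b) = [[0, -1], [1, 3]]  ->  [[149, 188], [-256, -323]]
... * rho(b) = [[0, -1], [1, 3]]  ->  [[188, 415], [-323, -713]]
... * rho(a) = [[7, -4], [-12, 7]]  ->  [[-3664, 2153], [6295, -3699]]
... * rho(b^-1) = [[3, 1], [-1, 0]]  ->  [[-13145, -3664], [22584, 6295]]
... * rho(b^-1) = [[3, 1], [-1, 0]]  ->  [[-35771, -13145], [61457, 22584]]
... * rho(a) = [[7, -4], [-12, 7]]  ->  [[-92657, 51069], [159191, -87740]]
... * rho(b) = [[0, -1], [1, 3]]  ->  [[51069, 245864], [-87740, -422411]]
... * rho(a^-1) = [[7, 4], [12, 7]]  ->  [[3307851, 1925324], [-5683112, -3307837]]
... * rho(b) = [[0, -1], [1, 3]]  ->  [[1925324, 2468121], [-3307837, -4240399]]
... * rho(b) = [[0, -1], [1, 3]]  ->  [[2468121, 5479039], [-4240399, -9413360]]
... * rho(b) = [[0, -1], [1, 3]]  ->  [[5479039, 13968996], [-9413360, -23999681]]
... * rho(a^-1) = [[7, 4], [12, 7]]  ->  [[205981225, 119699128], [-353889692, -205651207]]
... * rho(b^-1) = [[3, 1], [-1, 0]]  ->  [[498244547, 205981225], [-856017869, -353889692]]
tr = 498244547 + -353889692 = 144354855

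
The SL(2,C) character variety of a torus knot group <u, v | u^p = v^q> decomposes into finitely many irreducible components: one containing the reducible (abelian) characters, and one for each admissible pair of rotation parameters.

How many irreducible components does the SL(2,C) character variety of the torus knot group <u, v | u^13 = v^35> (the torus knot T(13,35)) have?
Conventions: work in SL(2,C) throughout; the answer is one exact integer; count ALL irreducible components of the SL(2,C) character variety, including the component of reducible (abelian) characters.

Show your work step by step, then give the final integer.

205

For T(13,35): irreducibility forces the central element u^13 = v^35 to one of +I, -I.
So on each irreducible component the traces are pinned: tr(u) = 2*cos(pi*alpha/13) with 1 <= alpha <= 12, tr(v) = 2*cos(pi*beta/35) with 1 <= beta <= 34.
u^13 = (-1)^alpha I and v^35 = (-1)^beta I must agree, so alpha and beta have equal parity.
count pairs: odd alpha (6 choices) x odd beta (17), plus even alpha (6) x even beta (17): 6*17 + 6*17 = 204.
components with irreducible characters: 204; plus the single component of reducible (abelian) characters: total 205.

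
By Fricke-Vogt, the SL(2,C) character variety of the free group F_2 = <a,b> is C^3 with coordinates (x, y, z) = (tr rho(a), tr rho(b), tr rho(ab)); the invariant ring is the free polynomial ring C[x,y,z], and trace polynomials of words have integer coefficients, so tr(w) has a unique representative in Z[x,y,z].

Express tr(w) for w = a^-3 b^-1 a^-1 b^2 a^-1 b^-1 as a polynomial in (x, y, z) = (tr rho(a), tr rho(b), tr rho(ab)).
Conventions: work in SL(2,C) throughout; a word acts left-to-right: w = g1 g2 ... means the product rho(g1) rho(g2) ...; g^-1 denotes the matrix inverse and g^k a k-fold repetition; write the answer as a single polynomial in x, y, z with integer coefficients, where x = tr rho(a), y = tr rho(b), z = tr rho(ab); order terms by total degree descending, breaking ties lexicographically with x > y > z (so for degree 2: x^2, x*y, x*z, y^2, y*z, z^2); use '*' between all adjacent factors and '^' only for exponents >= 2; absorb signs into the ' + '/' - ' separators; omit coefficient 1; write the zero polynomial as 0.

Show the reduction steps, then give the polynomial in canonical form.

apply: trace(a^-1) = trace(a) = x
use: trace(a b a) = trace(a) trace(b a) - trace(b)   [square of a] = x*z - y
trace(a b a b) = trace(b a) trace(b a) - trace(1)   [split at a repeated b] = z^2 - 2
use: trace(b a b^-1 a) = trace(a b a) trace(b) - trace(a b a b)   [inverse elimination on b] = x*y*z - y^2 - z^2 + 2
trace(b^-1 a^-1 b a) = trace(b a b^-1) trace(a) - trace(b a b^-1 a)   [inverse elimination on a] = -x*y*z + x^2 + y^2 + z^2 - 2
apply: trace(b a^-1 b^-1 a^-1) = trace(b^-1 a^-1 b) trace(a) - trace(b^-1 a^-1 b a)   [inverse elimination on a] = x*y*z - y^2 - z^2 + 2
use: trace(b a^-1 b^-1 a^-2) = trace(b a^-1 b^-1 a^-1) trace(a) - trace(b a^-1 b^-1)   [inverse elimination on a] = x^2*y*z - x*y^2 - x*z^2 + x
trace(a^2) = trace(a) trace(a) - trace(1)   [square of a] = x^2 - 2
trace(a b^2 a) = trace(b) trace(a^2 b) - trace(a^2)   [square of b] = x*y*z - x^2 - y^2 + 2
apply: trace(a b^2 a b) = trace(b) trace(a b a b) - trace(a b a)   [square of b] = y*z^2 - x*z - y
trace(b^-1 a b^2 a) = trace(a b^2 a) trace(b) - trace(a b^2 a b)   [inverse elimination on b] = x*y^2*z - x^2*y - y^3 - y*z^2 + x*z + 3*y
apply: trace(b^-1 a b^2 a^-1) = trace(b^-1 a b^2) trace(a) - trace(b^-1 a b^2 a)   [inverse elimination on a] = -x*y^2*z + x^2*y + y^3 + y*z^2 - 3*y
use: trace(a^-2 b^-1 a b^2) = trace(b^-1 a b^2 a^-1) trace(a) - trace(b^-1 a b^2)   [inverse elimination on a] = -x^2*y^2*z + x^3*y + x*y^3 + x*y*z^2 - 3*x*y - z
trace(a^-2 b^-1 a b^2 a^-1) = trace(a^-2 b^-1 a b^2) trace(a) - trace(a^-2 b^-1 a b^2 a)   [inverse elimination on a] = -x^3*y^2*z + x^4*y + x^2*y^3 + x^2*y*z^2 + x*y^2*z - 4*x^2*y - y^3 - y*z^2 - x*z + 3*y
trace(a b^2) = trace(b) trace(a b) - trace(a)   [square of b] = y*z - x
trace(b^3 a) = trace(b) trace(b a b) - trace(b a)   [square of b] = y^2*z - x*y - z
trace(b^2) = trace(b) trace(b) - trace(1)   [square of b] = y^2 - 2
apply: trace(b^3) = trace(b) trace(b^2) - trace(b)   [square of b] = y^3 - 3*y
apply: trace(a b^3 a) = trace(a) trace(b^3 a) - trace(b^3)   [square of a] = x*y^2*z - x^2*y - y^3 - x*z + 3*y
use: trace(a b^3 a b) = trace(b) trace(b a b a b) - trace(b a b a)   [square of b] = y^2*z^2 - x*y*z - y^2 - z^2 + 2
trace(b^-1 a b^3 a) = trace(a b^3 a) trace(b) - trace(a b^3 a b)   [inverse elimination on b] = x*y^3*z - x^2*y^2 - y^4 - y^2*z^2 + 4*y^2 + z^2 - 2
trace(b a^-1 b^-1 a b^2) = trace(b^-1 a b^3) trace(a) - trace(b^-1 a b^3 a)   [inverse elimination on a] = -x*y^3*z + x^2*y^2 + y^4 + y^2*z^2 + x*y*z - x^2 - 4*y^2 - z^2 + 2
use: trace(b a b^2 a b) = trace(b) trace(a b^2 a b) - trace(a b^2 a)   [square of b] = y^2*z^2 - 2*x*y*z + x^2 - 2
apply: trace(a b a b a b) = trace(b a b a) trace(b a) - trace(a b)   [split at a repeated b] = z^3 - 3*z
apply: trace(a b a b a) = trace(a) trace(b a b a) - trace(b a b)   [square of a] = x*z^2 - y*z - x
trace(b a b^2 a b a) = trace(b) trace(a b a b a b) - trace(a b a b a)   [square of b] = y*z^3 - x*z^2 - 2*y*z + x
apply: trace(a b^2 a b a^-1 b) = trace(b a b^2 a b) trace(a) - trace(b a b^2 a b a)   [inverse elimination on a] = x*y^2*z^2 - 2*x^2*y*z - y*z^3 + x^3 + x*z^2 + 2*y*z - 3*x
trace(b a^-1 b^-1 a b^2 a) = trace(a b^2 a b a^-1) trace(b) - trace(a b^2 a b a^-1 b)   [inverse elimination on b] = -x*y^2*z^2 + 2*x^2*y*z + y^3*z + y*z^3 - x^3 - x*y^2 - x*z^2 - 3*y*z + 3*x
use: trace(a^-1 b^-1 a b^2 a^-1 b) = trace(b a^-1 b^-1 a b^2) trace(a) - trace(b a^-1 b^-1 a b^2 a)   [inverse elimination on a] = -x^2*y^3*z + x^3*y^2 + x*y^4 + 2*x*y^2*z^2 - x^2*y*z - y^3*z - y*z^3 - 3*x*y^2 + 3*y*z - x
trace(a^-2 b^-1 a b^2 a^-1 b) = trace(a^-1 b^-1 a b^2 a^-1 b) trace(a) - trace(a^-1 b^-1 a b^2 a^-1 b a)   [inverse elimination on a] = -x^3*y^3*z + x^4*y^2 + x^2*y^4 + 2*x^2*y^2*z^2 - x^3*y*z - x*y^3*z - x*y*z^3 - 3*x^2*y^2 + 3*x*y*z - x^2 - y^2 + 2
apply: trace(b^2 a^-1 b^-1 a^-2 b^-1 a) = trace(a^-2 b^-1 a b^2 a^-1) trace(b) - trace(a^-2 b^-1 a b^2 a^-1 b)   [inverse elimination on b] = -x^2*y^2*z^2 + x^3*y*z + 2*x*y^3*z + x*y*z^3 - x^2*y^2 - y^4 - y^2*z^2 - 4*x*y*z + x^2 + 4*y^2 - 2
trace(a^-1 b^-1 a^-1 b^2 a^-1 b^-1 a^-1) = trace(b^2 a^-1 b^-1 a^-2 b^-1) trace(a) - trace(b^2 a^-1 b^-1 a^-2 b^-1 a)   [inverse elimination on a] = x^2*y^2*z^2 - 2*x*y^3*z - x*y*z^3 - x^2*z^2 + y^4 + y^2*z^2 + 4*x*y*z - 4*y^2 + 2
trace(b^2 a^-1 b^-1 a^-1 b^-1 a) = trace(a^-1 b^-1 a b^2 a^-1) trace(b) - trace(a^-1 b^-1 a b^2 a^-1 b)   [inverse elimination on b] = -x*y^2*z^2 + x^2*y*z + y^3*z + y*z^3 - 4*y*z + x
use: trace(a^-1 b^-1 a^-1 b^2 a^-1 b^-1) = trace(b^2 a^-1 b^-1 a^-1 b^-1) trace(a) - trace(b^2 a^-1 b^-1 a^-1 b^-1 a)   [inverse elimination on a] = x*y^2*z^2 - y^3*z - y*z^3 - x*y^2 - x*z^2 + 4*y*z + x
apply: trace(a^-3 b^-1 a^-1 b^2 a^-1 b^-1) = trace(a^-1 b^-1 a^-1 b^2 a^-1 b^-1 a^-1) trace(a) - trace(a^-1 b^-1 a^-1 b^2 a^-1 b^-1)   [inverse elimination on a] = x^3*y^2*z^2 - 2*x^2*y^3*z - x^2*y*z^3 - x^3*z^2 + x*y^4 + 4*x^2*y*z + y^3*z + y*z^3 - 3*x*y^2 + x*z^2 - 4*y*z + x

x^3*y^2*z^2 - 2*x^2*y^3*z - x^2*y*z^3 - x^3*z^2 + x*y^4 + 4*x^2*y*z + y^3*z + y*z^3 - 3*x*y^2 + x*z^2 - 4*y*z + x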